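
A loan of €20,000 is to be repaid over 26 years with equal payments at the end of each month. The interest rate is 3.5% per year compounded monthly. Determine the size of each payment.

Level ordinary annuity; solve PV = PMT × [(1 − (1+r)^−n)/r] for PMT.
Periodic rate r = 0.035/12 per month; n is counted in months.
With n = 312: PMT = 20,000 / ([(1 − (1+r)^−n)/r]) = €97.72

€97.72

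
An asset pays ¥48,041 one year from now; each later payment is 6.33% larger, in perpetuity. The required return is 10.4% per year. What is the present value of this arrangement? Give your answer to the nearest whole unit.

¥1,180,369

Periodic rate r = 0.104 per year.
Growing perpetuity (Gordon): PV = PMT₁ / (r − g) = 48,041 / (r − 0.0633) = ¥1,180,369.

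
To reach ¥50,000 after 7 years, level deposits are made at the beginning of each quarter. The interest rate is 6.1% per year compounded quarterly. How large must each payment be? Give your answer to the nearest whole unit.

Level annuity due; solve FV = PMT × [((1+r)^n − 1)/r] × (1+r) for PMT.
Periodic rate r = 0.061/4 per quarter; n is counted in quarters.
With n = 28: PMT = 50,000 / ([((1+r)^n − 1)/r] × (1+r)) = ¥1,423

¥1,423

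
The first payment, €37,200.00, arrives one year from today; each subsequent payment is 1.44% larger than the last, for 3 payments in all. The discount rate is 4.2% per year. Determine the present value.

€104,289.92

Periodic rate r = 0.042 per year.
Growing ordinary annuity: PV = PMT₁ × [1 − ((1+g)/(1+r))^n] / (r − g) = 37,200 × [1 − ((1+0.0144)/(1+r))^3] / (r − 0.0144) = €104,289.92.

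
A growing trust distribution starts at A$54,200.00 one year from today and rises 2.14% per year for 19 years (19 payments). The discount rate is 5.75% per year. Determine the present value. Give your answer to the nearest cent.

A$725,341.38

Periodic rate r = 0.0575 per year.
Growing ordinary annuity: PV = PMT₁ × [1 − ((1+g)/(1+r))^n] / (r − g) = 54,200 × [1 − ((1+0.0214)/(1+r))^19] / (r − 0.0214) = A$725,341.38.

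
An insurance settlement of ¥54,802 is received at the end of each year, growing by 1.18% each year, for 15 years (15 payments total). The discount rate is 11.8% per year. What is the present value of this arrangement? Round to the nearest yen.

¥400,557

Periodic rate r = 0.118 per year.
Growing ordinary annuity: PV = PMT₁ × [1 − ((1+g)/(1+r))^n] / (r − g) = 54,802 × [1 − ((1+0.0118)/(1+r))^15] / (r − 0.0118) = ¥400,557.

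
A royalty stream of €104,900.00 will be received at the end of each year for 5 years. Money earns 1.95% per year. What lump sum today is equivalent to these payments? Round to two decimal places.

€495,160.24

This is an ordinary annuity: 5 payments of €104,900.00 at the end of each year.
Periodic rate r = 0.0195 per year.
PV = PMT × [(1 − (1+r)^−n)/r] = 104,900 × [1 − (1+r)^−5] / r = €495,160.24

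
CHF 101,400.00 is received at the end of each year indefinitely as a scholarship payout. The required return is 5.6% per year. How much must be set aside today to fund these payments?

CHF 1,810,714.29

Periodic rate r = 0.056 per year.
Level perpetuity: PV = PMT / r = 101,400 / (0.056) = CHF 1,810,714.29.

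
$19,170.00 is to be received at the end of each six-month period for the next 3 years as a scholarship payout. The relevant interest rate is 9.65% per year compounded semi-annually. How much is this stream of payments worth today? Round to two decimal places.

$97,847.94

This is an ordinary annuity: 6 payments of $19,170.00 at the end of each six-month period.
Periodic rate r = 0.0965/2 per half-year; n is counted in half-years.
PV = PMT × [(1 − (1+r)^−n)/r] = 19,170 × [1 − (1+r)^−6] / r = $97,847.94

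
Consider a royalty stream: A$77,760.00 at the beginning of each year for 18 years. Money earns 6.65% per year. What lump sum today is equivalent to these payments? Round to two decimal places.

A$855,702.08

This is an annuity due: 18 payments of A$77,760.00 at the beginning of each year.
Periodic rate r = 0.0665 per year.
PV = PMT × [(1 − (1+r)^−n)/r] × (1+r) = 77,760 × [1 − (1+r)^−18] / r × (1+r) = A$855,702.08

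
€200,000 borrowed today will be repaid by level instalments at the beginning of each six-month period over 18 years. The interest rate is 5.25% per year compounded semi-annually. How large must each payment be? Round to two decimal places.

Level annuity due; solve PV = PMT × [(1 − (1+r)^−n)/r] × (1+r) for PMT.
Periodic rate r = 0.0525/2 per half-year; n is counted in half-years.
With n = 36: PMT = 200,000 / ([(1 − (1+r)^−n)/r] × (1+r)) = €8,434.07

€8,434.07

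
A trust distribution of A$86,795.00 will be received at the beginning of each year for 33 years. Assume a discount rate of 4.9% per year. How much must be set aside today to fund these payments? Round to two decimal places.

A$1,474,870.79

This is an annuity due: 33 payments of A$86,795.00 at the beginning of each year.
Periodic rate r = 0.049 per year.
PV = PMT × [(1 − (1+r)^−n)/r] × (1+r) = 86,795 × [1 − (1+r)^−33] / r × (1+r) = A$1,474,870.79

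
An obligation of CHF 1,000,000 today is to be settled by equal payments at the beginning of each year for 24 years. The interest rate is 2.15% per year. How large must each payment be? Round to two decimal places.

Level annuity due; solve PV = PMT × [(1 − (1+r)^−n)/r] × (1+r) for PMT.
Periodic rate r = 0.0215 per year.
With n = 24: PMT = 1,000,000 / ([(1 − (1+r)^−n)/r] × (1+r)) = CHF 52,641.95

CHF 52,641.95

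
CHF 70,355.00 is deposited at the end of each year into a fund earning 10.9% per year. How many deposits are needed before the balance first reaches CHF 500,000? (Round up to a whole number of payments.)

6 payments

Periodic rate r = 0.109 per year.
Ordinary annuity FV: 500,000 = 70,355 × [((1+r)^n − 1)/r].
(1+r)^n = 1 + 500,000 × r / 70,355, so n = ln(1 + 500,000·r/70,355) / ln(1+r) = 5.54.
Round up to a whole number of payments: n = 6.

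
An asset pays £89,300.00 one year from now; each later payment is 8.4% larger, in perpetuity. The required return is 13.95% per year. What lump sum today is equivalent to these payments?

£1,609,009.01

Periodic rate r = 0.1395 per year.
Growing perpetuity (Gordon): PV = PMT₁ / (r − g) = 89,300 / (r − 0.084) = £1,609,009.01.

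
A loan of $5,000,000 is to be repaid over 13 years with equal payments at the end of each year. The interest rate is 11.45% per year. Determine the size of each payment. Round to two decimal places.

$757,595.83

Level ordinary annuity; solve PV = PMT × [(1 − (1+r)^−n)/r] for PMT.
Periodic rate r = 0.1145 per year.
With n = 13: PMT = 5,000,000 / ([(1 − (1+r)^−n)/r]) = $757,595.83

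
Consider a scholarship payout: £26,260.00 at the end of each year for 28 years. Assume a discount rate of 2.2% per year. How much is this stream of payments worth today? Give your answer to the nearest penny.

This is an ordinary annuity: 28 payments of £26,260.00 at the end of each year.
Periodic rate r = 0.022 per year.
PV = PMT × [(1 − (1+r)^−n)/r] = 26,260 × [1 − (1+r)^−28] / r = £544,632.98

£544,632.98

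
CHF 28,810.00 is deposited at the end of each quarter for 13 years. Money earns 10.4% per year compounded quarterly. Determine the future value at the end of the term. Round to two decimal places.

This is an ordinary annuity: 52 deposits of CHF 28,810.00 at the end of each quarter.
Periodic rate r = 0.104/4 per quarter; n is counted in quarters.
FV = PMT × [((1+r)^n − 1)/r] = 28,810 × [(1+r)^52 − 1] / r = CHF 3,101,443.98

CHF 3,101,443.98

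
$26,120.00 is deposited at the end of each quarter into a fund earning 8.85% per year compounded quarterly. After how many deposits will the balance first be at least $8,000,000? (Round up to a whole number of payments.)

Periodic rate r = 0.0885/4 per quarter; n is counted in quarters.
Ordinary annuity FV: 8,000,000 = 26,120 × [((1+r)^n − 1)/r].
(1+r)^n = 1 + 8,000,000 × r / 26,120, so n = ln(1 + 8,000,000·r/26,120) / ln(1+r) = 93.73.
Round up to a whole number of payments: n = 94.

94 payments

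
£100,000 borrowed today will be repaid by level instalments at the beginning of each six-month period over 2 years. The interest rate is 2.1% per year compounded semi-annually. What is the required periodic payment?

£25,393.05

Level annuity due; solve PV = PMT × [(1 − (1+r)^−n)/r] × (1+r) for PMT.
Periodic rate r = 0.021/2 per half-year; n is counted in half-years.
With n = 4: PMT = 100,000 / ([(1 − (1+r)^−n)/r] × (1+r)) = £25,393.05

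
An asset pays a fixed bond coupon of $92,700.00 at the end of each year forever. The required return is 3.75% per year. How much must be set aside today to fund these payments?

$2,472,000.00

Periodic rate r = 0.0375 per year.
Level perpetuity: PV = PMT / r = 92,700 / (0.0375) = $2,472,000.00.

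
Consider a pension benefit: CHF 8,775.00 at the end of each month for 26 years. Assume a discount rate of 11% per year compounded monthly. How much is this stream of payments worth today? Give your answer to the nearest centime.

CHF 901,731.97

This is an ordinary annuity: 312 payments of CHF 8,775.00 at the end of each month.
Periodic rate r = 0.11/12 per month; n is counted in months.
PV = PMT × [(1 − (1+r)^−n)/r] = 8,775 × [1 − (1+r)^−312] / r = CHF 901,731.97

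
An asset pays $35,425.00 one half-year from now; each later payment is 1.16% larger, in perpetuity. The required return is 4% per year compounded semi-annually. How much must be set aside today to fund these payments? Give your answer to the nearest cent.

Periodic rate r = 0.04/2 per half-year.
Growing perpetuity (Gordon): PV = PMT₁ / (r − g) = 35,425 / (r − 0.0116) = $4,217,261.90.

$4,217,261.90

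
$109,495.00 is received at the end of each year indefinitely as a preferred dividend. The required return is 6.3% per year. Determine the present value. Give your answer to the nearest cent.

$1,738,015.87

Periodic rate r = 0.063 per year.
Level perpetuity: PV = PMT / r = 109,495 / (0.063) = $1,738,015.87.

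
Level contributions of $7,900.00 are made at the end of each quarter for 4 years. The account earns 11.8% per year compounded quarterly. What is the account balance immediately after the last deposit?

$158,612.71

This is an ordinary annuity: 16 deposits of $7,900.00 at the end of each quarter.
Periodic rate r = 0.118/4 per quarter; n is counted in quarters.
FV = PMT × [((1+r)^n − 1)/r] = 7,900 × [(1+r)^16 − 1] / r = $158,612.71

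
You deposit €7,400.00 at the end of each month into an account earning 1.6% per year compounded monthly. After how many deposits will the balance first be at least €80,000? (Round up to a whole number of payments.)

11 payments

Periodic rate r = 0.016/12 per month; n is counted in months.
Ordinary annuity FV: 80,000 = 7,400 × [((1+r)^n − 1)/r].
(1+r)^n = 1 + 80,000 × r / 7,400, so n = ln(1 + 80,000·r/7,400) / ln(1+r) = 10.74.
Round up to a whole number of payments: n = 11.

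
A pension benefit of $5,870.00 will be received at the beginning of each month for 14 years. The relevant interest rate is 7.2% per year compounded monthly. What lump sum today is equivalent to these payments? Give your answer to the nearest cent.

$623,936.68

This is an annuity due: 168 payments of $5,870.00 at the beginning of each month.
Periodic rate r = 0.072/12 per month; n is counted in months.
PV = PMT × [(1 − (1+r)^−n)/r] × (1+r) = 5,870 × [1 − (1+r)^−168] / r × (1+r) = $623,936.68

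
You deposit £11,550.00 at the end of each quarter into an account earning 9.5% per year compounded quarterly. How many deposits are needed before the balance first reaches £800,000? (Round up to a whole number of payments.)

42 payments

Periodic rate r = 0.095/4 per quarter; n is counted in quarters.
Ordinary annuity FV: 800,000 = 11,550 × [((1+r)^n − 1)/r].
(1+r)^n = 1 + 800,000 × r / 11,550, so n = ln(1 + 800,000·r/11,550) / ln(1+r) = 41.44.
Round up to a whole number of payments: n = 42.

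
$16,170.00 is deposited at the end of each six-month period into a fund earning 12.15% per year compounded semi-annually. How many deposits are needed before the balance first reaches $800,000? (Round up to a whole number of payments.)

Periodic rate r = 0.1215/2 per half-year; n is counted in half-years.
Ordinary annuity FV: 800,000 = 16,170 × [((1+r)^n − 1)/r].
(1+r)^n = 1 + 800,000 × r / 16,170, so n = ln(1 + 800,000·r/16,170) / ln(1+r) = 23.53.
Round up to a whole number of payments: n = 24.

24 payments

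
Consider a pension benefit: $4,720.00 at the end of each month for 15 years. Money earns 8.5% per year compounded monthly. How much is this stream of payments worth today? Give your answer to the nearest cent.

This is an ordinary annuity: 180 payments of $4,720.00 at the end of each month.
Periodic rate r = 0.085/12 per month; n is counted in months.
PV = PMT × [(1 − (1+r)^−n)/r] = 4,720 × [1 − (1+r)^−180] / r = $479,314.55

$479,314.55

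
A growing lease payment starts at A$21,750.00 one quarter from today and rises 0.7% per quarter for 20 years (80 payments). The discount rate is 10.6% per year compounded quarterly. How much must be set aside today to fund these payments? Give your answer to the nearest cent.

A$874,911.79

Periodic rate r = 0.106/4 per quarter; n is counted in quarters.
Growing ordinary annuity: PV = PMT₁ × [1 − ((1+g)/(1+r))^n] / (r − g) = 21,750 × [1 − ((1+0.007)/(1+r))^80] / (r − 0.007) = A$874,911.79.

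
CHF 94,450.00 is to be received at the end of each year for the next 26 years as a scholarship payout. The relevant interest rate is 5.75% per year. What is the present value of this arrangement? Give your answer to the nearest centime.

CHF 1,258,685.51

This is an ordinary annuity: 26 payments of CHF 94,450.00 at the end of each year.
Periodic rate r = 0.0575 per year.
PV = PMT × [(1 − (1+r)^−n)/r] = 94,450 × [1 − (1+r)^−26] / r = CHF 1,258,685.51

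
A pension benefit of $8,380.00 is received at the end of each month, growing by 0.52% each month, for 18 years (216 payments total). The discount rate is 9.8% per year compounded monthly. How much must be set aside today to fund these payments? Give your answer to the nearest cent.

$1,330,112.97

Periodic rate r = 0.098/12 per month; n is counted in months.
Growing ordinary annuity: PV = PMT₁ × [1 − ((1+g)/(1+r))^n] / (r − g) = 8,380 × [1 − ((1+0.0052)/(1+r))^216] / (r − 0.0052) = $1,330,112.97.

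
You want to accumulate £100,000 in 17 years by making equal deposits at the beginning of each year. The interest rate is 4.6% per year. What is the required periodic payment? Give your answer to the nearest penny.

Level annuity due; solve FV = PMT × [((1+r)^n − 1)/r] × (1+r) for PMT.
Periodic rate r = 0.046 per year.
With n = 17: PMT = 100,000 / ([((1+r)^n − 1)/r] × (1+r)) = £3,830.68

£3,830.68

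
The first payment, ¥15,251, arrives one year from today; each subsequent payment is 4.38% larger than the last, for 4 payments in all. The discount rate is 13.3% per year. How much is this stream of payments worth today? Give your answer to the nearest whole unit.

¥47,812

Periodic rate r = 0.133 per year.
Growing ordinary annuity: PV = PMT₁ × [1 − ((1+g)/(1+r))^n] / (r − g) = 15,251 × [1 − ((1+0.0438)/(1+r))^4] / (r − 0.0438) = ¥47,812.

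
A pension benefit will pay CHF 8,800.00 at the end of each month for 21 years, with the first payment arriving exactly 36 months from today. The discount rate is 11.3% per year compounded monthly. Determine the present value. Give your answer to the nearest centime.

CHF 609,721.48

Ordinary annuity of 252 payments, first payment at period 36.
Periodic rate r = 0.113/12 per month; n is counted in months.
The ordinary-annuity PV formula values the stream one period before the first payment (period 35); discount that back 35 periods:
PV₀ = 8,800 × [1 − (1+r)^−252] / r × (1+r)^−35 = CHF 609,721.48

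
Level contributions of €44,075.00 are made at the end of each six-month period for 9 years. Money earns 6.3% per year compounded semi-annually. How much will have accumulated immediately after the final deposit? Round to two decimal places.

This is an ordinary annuity: 18 deposits of €44,075.00 at the end of each six-month period.
Periodic rate r = 0.063/2 per half-year; n is counted in half-years.
FV = PMT × [((1+r)^n − 1)/r] = 44,075 × [(1+r)^18 − 1] / r = €1,046,070.01

€1,046,070.01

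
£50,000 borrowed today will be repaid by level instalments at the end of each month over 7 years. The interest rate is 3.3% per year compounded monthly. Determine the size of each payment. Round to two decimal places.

£667.45

Level ordinary annuity; solve PV = PMT × [(1 − (1+r)^−n)/r] for PMT.
Periodic rate r = 0.033/12 per month; n is counted in months.
With n = 84: PMT = 50,000 / ([(1 − (1+r)^−n)/r]) = £667.45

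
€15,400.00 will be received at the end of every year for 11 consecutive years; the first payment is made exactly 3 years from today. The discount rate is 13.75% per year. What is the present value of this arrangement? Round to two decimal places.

Ordinary annuity of 11 payments, first payment at period 3.
Periodic rate r = 0.1375 per year.
The ordinary-annuity PV formula values the stream one period before the first payment (period 2); discount that back 2 periods:
PV₀ = 15,400 × [1 − (1+r)^−11] / r × (1+r)^−2 = €65,577.46

€65,577.46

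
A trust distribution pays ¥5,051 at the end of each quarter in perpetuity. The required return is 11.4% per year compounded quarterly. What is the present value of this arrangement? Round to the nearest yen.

¥177,228

Periodic rate r = 0.114/4 per quarter.
Level perpetuity: PV = PMT / r = 5,051 / (0.114/4) = ¥177,228.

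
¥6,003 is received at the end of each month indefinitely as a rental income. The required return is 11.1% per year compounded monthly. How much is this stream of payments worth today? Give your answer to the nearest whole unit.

Periodic rate r = 0.111/12 per month.
Level perpetuity: PV = PMT / r = 6,003 / (0.111/12) = ¥648,973.

¥648,973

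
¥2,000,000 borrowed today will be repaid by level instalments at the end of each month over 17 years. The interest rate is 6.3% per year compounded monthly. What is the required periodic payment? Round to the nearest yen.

¥15,997

Level ordinary annuity; solve PV = PMT × [(1 − (1+r)^−n)/r] for PMT.
Periodic rate r = 0.063/12 per month; n is counted in months.
With n = 204: PMT = 2,000,000 / ([(1 − (1+r)^−n)/r]) = ¥15,997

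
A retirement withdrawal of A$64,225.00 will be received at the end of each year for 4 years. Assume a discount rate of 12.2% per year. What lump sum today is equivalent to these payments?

A$194,254.91

This is an ordinary annuity: 4 payments of A$64,225.00 at the end of each year.
Periodic rate r = 0.122 per year.
PV = PMT × [(1 − (1+r)^−n)/r] = 64,225 × [1 − (1+r)^−4] / r = A$194,254.91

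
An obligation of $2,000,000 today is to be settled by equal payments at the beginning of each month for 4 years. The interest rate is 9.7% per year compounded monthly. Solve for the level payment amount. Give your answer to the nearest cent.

$50,033.07

Level annuity due; solve PV = PMT × [(1 − (1+r)^−n)/r] × (1+r) for PMT.
Periodic rate r = 0.097/12 per month; n is counted in months.
With n = 48: PMT = 2,000,000 / ([(1 − (1+r)^−n)/r] × (1+r)) = $50,033.07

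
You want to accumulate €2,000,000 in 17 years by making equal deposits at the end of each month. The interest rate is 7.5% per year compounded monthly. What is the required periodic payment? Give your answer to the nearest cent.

€4,874.19

Level ordinary annuity; solve FV = PMT × [((1+r)^n − 1)/r] for PMT.
Periodic rate r = 0.075/12 per month; n is counted in months.
With n = 204: PMT = 2,000,000 / ([((1+r)^n − 1)/r]) = €4,874.19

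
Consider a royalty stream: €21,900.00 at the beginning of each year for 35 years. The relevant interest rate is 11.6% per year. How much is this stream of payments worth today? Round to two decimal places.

This is an annuity due: 35 payments of €21,900.00 at the beginning of each year.
Periodic rate r = 0.116 per year.
PV = PMT × [(1 − (1+r)^−n)/r] × (1+r) = 21,900 × [1 − (1+r)^−35] / r × (1+r) = €206,170.34

€206,170.34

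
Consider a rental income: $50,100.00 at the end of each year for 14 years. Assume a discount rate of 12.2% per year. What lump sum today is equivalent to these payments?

This is an ordinary annuity: 14 payments of $50,100.00 at the end of each year.
Periodic rate r = 0.122 per year.
PV = PMT × [(1 − (1+r)^−n)/r] = 50,100 × [1 − (1+r)^−14] / r = $328,700.28

$328,700.28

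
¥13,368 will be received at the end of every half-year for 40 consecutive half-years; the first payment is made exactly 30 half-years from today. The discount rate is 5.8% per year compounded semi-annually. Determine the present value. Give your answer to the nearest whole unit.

Ordinary annuity of 40 payments, first payment at period 30.
Periodic rate r = 0.058/2 per half-year; n is counted in half-years.
The ordinary-annuity PV formula values the stream one period before the first payment (period 29); discount that back 29 periods:
PV₀ = 13,368 × [1 − (1+r)^−40] / r × (1+r)^−29 = ¥137,075

¥137,075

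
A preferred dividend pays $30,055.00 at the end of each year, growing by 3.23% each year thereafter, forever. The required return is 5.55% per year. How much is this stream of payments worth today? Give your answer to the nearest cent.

Periodic rate r = 0.0555 per year.
Growing perpetuity (Gordon): PV = PMT₁ / (r − g) = 30,055 / (r − 0.0323) = $1,295,474.14.

$1,295,474.14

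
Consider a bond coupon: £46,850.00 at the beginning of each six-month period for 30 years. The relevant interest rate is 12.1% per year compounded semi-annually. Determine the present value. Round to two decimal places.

This is an annuity due: 60 payments of £46,850.00 at the beginning of each six-month period.
Periodic rate r = 0.121/2 per half-year; n is counted in half-years.
PV = PMT × [(1 − (1+r)^−n)/r] × (1+r) = 46,850 × [1 − (1+r)^−60] / r × (1+r) = £797,029.66

£797,029.66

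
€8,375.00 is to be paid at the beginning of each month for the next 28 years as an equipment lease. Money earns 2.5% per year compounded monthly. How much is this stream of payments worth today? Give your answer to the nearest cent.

€2,026,486.02

This is an annuity due: 336 payments of €8,375.00 at the beginning of each month.
Periodic rate r = 0.025/12 per month; n is counted in months.
PV = PMT × [(1 − (1+r)^−n)/r] × (1+r) = 8,375 × [1 − (1+r)^−336] / r × (1+r) = €2,026,486.02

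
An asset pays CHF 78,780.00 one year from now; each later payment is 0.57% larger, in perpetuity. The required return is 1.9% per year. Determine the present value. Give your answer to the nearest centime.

Periodic rate r = 0.019 per year.
Growing perpetuity (Gordon): PV = PMT₁ / (r − g) = 78,780 / (r − 0.0057) = CHF 5,923,308.27.

CHF 5,923,308.27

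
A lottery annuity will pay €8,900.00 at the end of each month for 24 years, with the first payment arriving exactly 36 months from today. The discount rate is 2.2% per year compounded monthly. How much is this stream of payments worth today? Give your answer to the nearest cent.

Ordinary annuity of 288 payments, first payment at period 36.
Periodic rate r = 0.022/12 per month; n is counted in months.
The ordinary-annuity PV formula values the stream one period before the first payment (period 35); discount that back 35 periods:
PV₀ = 8,900 × [1 − (1+r)^−288] / r × (1+r)^−35 = €1,866,457.53

€1,866,457.53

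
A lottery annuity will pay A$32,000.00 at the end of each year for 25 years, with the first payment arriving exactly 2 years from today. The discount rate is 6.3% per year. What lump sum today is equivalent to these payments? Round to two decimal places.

Ordinary annuity of 25 payments, first payment at period 2.
Periodic rate r = 0.063 per year.
The ordinary-annuity PV formula values the stream one period before the first payment (period 1); discount that back 1 periods:
PV₀ = 32,000 × [1 − (1+r)^−25] / r × (1+r)^−1 = A$374,093.43

A$374,093.43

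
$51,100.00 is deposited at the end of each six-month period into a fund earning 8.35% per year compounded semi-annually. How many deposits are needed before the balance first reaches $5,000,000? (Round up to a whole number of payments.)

Periodic rate r = 0.0835/2 per half-year; n is counted in half-years.
Ordinary annuity FV: 5,000,000 = 51,100 × [((1+r)^n − 1)/r].
(1+r)^n = 1 + 5,000,000 × r / 51,100, so n = ln(1 + 5,000,000·r/51,100) / ln(1+r) = 39.76.
Round up to a whole number of payments: n = 40.

40 payments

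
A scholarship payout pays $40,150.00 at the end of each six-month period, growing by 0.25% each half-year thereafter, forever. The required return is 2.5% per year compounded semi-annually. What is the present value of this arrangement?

Periodic rate r = 0.025/2 per half-year.
Growing perpetuity (Gordon): PV = PMT₁ / (r − g) = 40,150 / (r − 0.0025) = $4,015,000.00.

$4,015,000.00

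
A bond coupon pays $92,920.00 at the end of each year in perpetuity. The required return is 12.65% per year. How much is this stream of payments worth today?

$734,545.45

Periodic rate r = 0.1265 per year.
Level perpetuity: PV = PMT / r = 92,920 / (0.1265) = $734,545.45.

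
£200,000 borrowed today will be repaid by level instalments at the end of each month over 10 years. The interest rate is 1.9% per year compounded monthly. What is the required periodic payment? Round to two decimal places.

£1,831.33

Level ordinary annuity; solve PV = PMT × [(1 − (1+r)^−n)/r] for PMT.
Periodic rate r = 0.019/12 per month; n is counted in months.
With n = 120: PMT = 200,000 / ([(1 − (1+r)^−n)/r]) = £1,831.33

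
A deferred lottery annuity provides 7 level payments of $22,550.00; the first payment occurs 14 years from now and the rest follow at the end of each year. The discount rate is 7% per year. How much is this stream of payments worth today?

$50,430.00

Ordinary annuity of 7 payments, first payment at period 14.
Periodic rate r = 0.07 per year.
The ordinary-annuity PV formula values the stream one period before the first payment (period 13); discount that back 13 periods:
PV₀ = 22,550 × [1 − (1+r)^−7] / r × (1+r)^−13 = $50,430.00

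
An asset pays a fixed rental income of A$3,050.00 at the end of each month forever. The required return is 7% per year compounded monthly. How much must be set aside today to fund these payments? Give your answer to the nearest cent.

Periodic rate r = 0.07/12 per month.
Level perpetuity: PV = PMT / r = 3,050 / (0.07/12) = A$522,857.14.

A$522,857.14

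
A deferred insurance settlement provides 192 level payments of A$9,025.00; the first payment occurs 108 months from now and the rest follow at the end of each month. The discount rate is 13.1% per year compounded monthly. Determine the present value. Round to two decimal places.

Ordinary annuity of 192 payments, first payment at period 108.
Periodic rate r = 0.131/12 per month; n is counted in months.
The ordinary-annuity PV formula values the stream one period before the first payment (period 107); discount that back 107 periods:
PV₀ = 9,025 × [1 − (1+r)^−192] / r × (1+r)^−107 = A$226,539.39

A$226,539.39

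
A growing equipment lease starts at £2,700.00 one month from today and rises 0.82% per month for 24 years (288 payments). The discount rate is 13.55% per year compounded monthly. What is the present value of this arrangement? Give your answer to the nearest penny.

£511,732.96

Periodic rate r = 0.1355/12 per month; n is counted in months.
Growing ordinary annuity: PV = PMT₁ × [1 − ((1+g)/(1+r))^n] / (r − g) = 2,700 × [1 − ((1+0.0082)/(1+r))^288] / (r − 0.0082) = £511,732.96.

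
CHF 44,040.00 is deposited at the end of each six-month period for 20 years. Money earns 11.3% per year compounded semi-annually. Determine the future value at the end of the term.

This is an ordinary annuity: 40 deposits of CHF 44,040.00 at the end of each six-month period.
Periodic rate r = 0.113/2 per half-year; n is counted in half-years.
FV = PMT × [((1+r)^n − 1)/r] = 44,040 × [(1+r)^40 − 1] / r = CHF 6,244,440.65

CHF 6,244,440.65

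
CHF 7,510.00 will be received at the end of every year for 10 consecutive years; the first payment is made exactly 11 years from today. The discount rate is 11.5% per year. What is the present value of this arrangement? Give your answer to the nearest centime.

Ordinary annuity of 10 payments, first payment at period 11.
Periodic rate r = 0.115 per year.
The ordinary-annuity PV formula values the stream one period before the first payment (period 10); discount that back 10 periods:
PV₀ = 7,510 × [1 − (1+r)^−10] / r × (1+r)^−10 = CHF 14,584.76

CHF 14,584.76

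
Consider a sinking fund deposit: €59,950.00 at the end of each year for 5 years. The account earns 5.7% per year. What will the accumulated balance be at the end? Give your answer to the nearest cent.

This is an ordinary annuity: 5 deposits of €59,950.00 at the end of each year.
Periodic rate r = 0.057 per year.
FV = PMT × [((1+r)^n − 1)/r] = 59,950 × [(1+r)^5 − 1] / r = €335,925.42

€335,925.42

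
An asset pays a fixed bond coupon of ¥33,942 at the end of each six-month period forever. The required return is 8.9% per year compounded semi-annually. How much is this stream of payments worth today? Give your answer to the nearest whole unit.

¥762,742

Periodic rate r = 0.089/2 per half-year.
Level perpetuity: PV = PMT / r = 33,942 / (0.089/2) = ¥762,742.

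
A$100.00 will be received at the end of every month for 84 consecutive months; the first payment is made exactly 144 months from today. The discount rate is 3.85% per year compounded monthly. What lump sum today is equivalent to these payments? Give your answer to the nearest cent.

Ordinary annuity of 84 payments, first payment at period 144.
Periodic rate r = 0.0385/12 per month; n is counted in months.
The ordinary-annuity PV formula values the stream one period before the first payment (period 143); discount that back 143 periods:
PV₀ = 100 × [1 − (1+r)^−84] / r × (1+r)^−143 = A$4,650.86

A$4,650.86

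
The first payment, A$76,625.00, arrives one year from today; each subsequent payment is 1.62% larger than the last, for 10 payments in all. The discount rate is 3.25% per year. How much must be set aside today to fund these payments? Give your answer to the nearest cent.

Periodic rate r = 0.0325 per year.
Growing ordinary annuity: PV = PMT₁ × [1 − ((1+g)/(1+r))^n] / (r − g) = 76,625 × [1 − ((1+0.0162)/(1+r))^10] / (r − 0.0162) = A$691,568.26.

A$691,568.26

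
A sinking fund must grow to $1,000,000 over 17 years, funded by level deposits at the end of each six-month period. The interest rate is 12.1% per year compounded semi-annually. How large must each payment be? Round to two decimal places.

$9,500.29

Level ordinary annuity; solve FV = PMT × [((1+r)^n − 1)/r] for PMT.
Periodic rate r = 0.121/2 per half-year; n is counted in half-years.
With n = 34: PMT = 1,000,000 / ([((1+r)^n − 1)/r]) = $9,500.29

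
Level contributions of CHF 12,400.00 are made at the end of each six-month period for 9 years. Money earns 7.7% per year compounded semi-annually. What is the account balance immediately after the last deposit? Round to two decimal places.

CHF 313,659.79

This is an ordinary annuity: 18 deposits of CHF 12,400.00 at the end of each six-month period.
Periodic rate r = 0.077/2 per half-year; n is counted in half-years.
FV = PMT × [((1+r)^n − 1)/r] = 12,400 × [(1+r)^18 − 1] / r = CHF 313,659.79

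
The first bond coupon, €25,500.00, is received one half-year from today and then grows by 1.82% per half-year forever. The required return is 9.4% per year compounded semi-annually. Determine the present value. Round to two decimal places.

€885,416.67

Periodic rate r = 0.094/2 per half-year.
Growing perpetuity (Gordon): PV = PMT₁ / (r − g) = 25,500 / (r − 0.0182) = €885,416.67.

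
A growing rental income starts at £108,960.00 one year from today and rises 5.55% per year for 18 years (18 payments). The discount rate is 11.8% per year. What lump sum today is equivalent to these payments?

£1,124,371.06

Periodic rate r = 0.118 per year.
Growing ordinary annuity: PV = PMT₁ × [1 − ((1+g)/(1+r))^n] / (r − g) = 108,960 × [1 − ((1+0.0555)/(1+r))^18] / (r − 0.0555) = £1,124,371.06.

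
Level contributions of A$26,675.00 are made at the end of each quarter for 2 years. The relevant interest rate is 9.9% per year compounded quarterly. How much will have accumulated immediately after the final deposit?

A$232,829.70

This is an ordinary annuity: 8 deposits of A$26,675.00 at the end of each quarter.
Periodic rate r = 0.099/4 per quarter; n is counted in quarters.
FV = PMT × [((1+r)^n − 1)/r] = 26,675 × [(1+r)^8 − 1] / r = A$232,829.70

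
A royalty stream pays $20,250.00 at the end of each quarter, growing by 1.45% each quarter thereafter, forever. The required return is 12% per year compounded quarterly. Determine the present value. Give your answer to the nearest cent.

Periodic rate r = 0.12/4 per quarter.
Growing perpetuity (Gordon): PV = PMT₁ / (r − g) = 20,250 / (r − 0.0145) = $1,306,451.61.

$1,306,451.61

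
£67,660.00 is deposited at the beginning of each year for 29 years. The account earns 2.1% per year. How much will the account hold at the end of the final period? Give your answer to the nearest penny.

£2,720,580.40

This is an annuity due: 29 deposits of £67,660.00 at the beginning of each year.
Periodic rate r = 0.021 per year.
FV = PMT × [((1+r)^n − 1)/r] × (1+r) = 67,660 × [(1+r)^29 − 1] / r × (1+r) = £2,720,580.40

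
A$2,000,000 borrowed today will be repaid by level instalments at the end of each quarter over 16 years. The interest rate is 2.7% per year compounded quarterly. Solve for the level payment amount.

A$38,588.23

Level ordinary annuity; solve PV = PMT × [(1 − (1+r)^−n)/r] for PMT.
Periodic rate r = 0.027/4 per quarter; n is counted in quarters.
With n = 64: PMT = 2,000,000 / ([(1 − (1+r)^−n)/r]) = A$38,588.23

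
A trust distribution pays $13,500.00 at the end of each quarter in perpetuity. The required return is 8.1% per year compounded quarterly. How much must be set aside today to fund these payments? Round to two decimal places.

$666,666.67

Periodic rate r = 0.081/4 per quarter.
Level perpetuity: PV = PMT / r = 13,500 / (0.081/4) = $666,666.67.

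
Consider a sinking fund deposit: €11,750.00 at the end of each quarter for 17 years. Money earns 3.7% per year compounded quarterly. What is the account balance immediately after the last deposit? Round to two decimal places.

€1,105,539.61

This is an ordinary annuity: 68 deposits of €11,750.00 at the end of each quarter.
Periodic rate r = 0.037/4 per quarter; n is counted in quarters.
FV = PMT × [((1+r)^n − 1)/r] = 11,750 × [(1+r)^68 − 1] / r = €1,105,539.61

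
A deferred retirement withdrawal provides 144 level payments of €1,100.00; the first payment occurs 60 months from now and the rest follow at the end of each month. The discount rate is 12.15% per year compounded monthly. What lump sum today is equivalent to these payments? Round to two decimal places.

Ordinary annuity of 144 payments, first payment at period 60.
Periodic rate r = 0.1215/12 per month; n is counted in months.
The ordinary-annuity PV formula values the stream one period before the first payment (period 59); discount that back 59 periods:
PV₀ = 1,100 × [1 − (1+r)^−144] / r × (1+r)^−59 = €45,904.98

€45,904.98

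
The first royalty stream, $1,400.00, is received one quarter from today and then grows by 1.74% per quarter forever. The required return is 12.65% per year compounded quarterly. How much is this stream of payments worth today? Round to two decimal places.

$98,418.28

Periodic rate r = 0.1265/4 per quarter.
Growing perpetuity (Gordon): PV = PMT₁ / (r − g) = 1,400 / (r − 0.0174) = $98,418.28.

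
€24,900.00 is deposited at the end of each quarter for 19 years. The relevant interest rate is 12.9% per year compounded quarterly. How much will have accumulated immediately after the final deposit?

This is an ordinary annuity: 76 deposits of €24,900.00 at the end of each quarter.
Periodic rate r = 0.129/4 per quarter; n is counted in quarters.
FV = PMT × [((1+r)^n − 1)/r] = 24,900 × [(1+r)^76 − 1] / r = €7,844,218.36

€7,844,218.36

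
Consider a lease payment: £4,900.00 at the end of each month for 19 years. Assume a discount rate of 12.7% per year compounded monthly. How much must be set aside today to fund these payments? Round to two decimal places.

£421,003.89

This is an ordinary annuity: 228 payments of £4,900.00 at the end of each month.
Periodic rate r = 0.127/12 per month; n is counted in months.
PV = PMT × [(1 − (1+r)^−n)/r] = 4,900 × [1 − (1+r)^−228] / r = £421,003.89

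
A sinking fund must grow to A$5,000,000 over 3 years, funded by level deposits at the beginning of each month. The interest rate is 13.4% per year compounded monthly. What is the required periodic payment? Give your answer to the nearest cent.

A$112,346.83

Level annuity due; solve FV = PMT × [((1+r)^n − 1)/r] × (1+r) for PMT.
Periodic rate r = 0.134/12 per month; n is counted in months.
With n = 36: PMT = 5,000,000 / ([((1+r)^n − 1)/r] × (1+r)) = A$112,346.83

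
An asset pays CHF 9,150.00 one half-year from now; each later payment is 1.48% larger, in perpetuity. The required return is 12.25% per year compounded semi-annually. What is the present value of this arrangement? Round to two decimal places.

CHF 196,986.01

Periodic rate r = 0.1225/2 per half-year.
Growing perpetuity (Gordon): PV = PMT₁ / (r − g) = 9,150 / (r − 0.0148) = CHF 196,986.01.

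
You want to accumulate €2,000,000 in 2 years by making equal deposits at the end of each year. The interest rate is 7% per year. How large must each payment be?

Level ordinary annuity; solve FV = PMT × [((1+r)^n − 1)/r] for PMT.
Periodic rate r = 0.07 per year.
With n = 2: PMT = 2,000,000 / ([((1+r)^n − 1)/r]) = €966,183.57

€966,183.57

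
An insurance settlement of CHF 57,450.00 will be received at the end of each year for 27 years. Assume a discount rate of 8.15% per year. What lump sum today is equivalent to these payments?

CHF 619,908.49

This is an ordinary annuity: 27 payments of CHF 57,450.00 at the end of each year.
Periodic rate r = 0.0815 per year.
PV = PMT × [(1 − (1+r)^−n)/r] = 57,450 × [1 − (1+r)^−27] / r = CHF 619,908.49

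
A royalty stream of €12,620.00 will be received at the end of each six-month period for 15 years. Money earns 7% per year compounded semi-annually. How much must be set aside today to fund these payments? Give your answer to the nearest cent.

€232,107.61

This is an ordinary annuity: 30 payments of €12,620.00 at the end of each six-month period.
Periodic rate r = 0.07/2 per half-year; n is counted in half-years.
PV = PMT × [(1 − (1+r)^−n)/r] = 12,620 × [1 − (1+r)^−30] / r = €232,107.61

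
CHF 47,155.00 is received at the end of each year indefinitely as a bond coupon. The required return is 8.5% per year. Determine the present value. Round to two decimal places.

Periodic rate r = 0.085 per year.
Level perpetuity: PV = PMT / r = 47,155 / (0.085) = CHF 554,764.71.

CHF 554,764.71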